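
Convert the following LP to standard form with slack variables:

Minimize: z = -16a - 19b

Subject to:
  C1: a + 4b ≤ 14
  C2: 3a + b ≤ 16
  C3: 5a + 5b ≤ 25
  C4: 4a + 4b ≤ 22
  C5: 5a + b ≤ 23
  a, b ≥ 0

min z = -16a - 19b

s.t.
  a + 4b + s1 = 14
  3a + b + s2 = 16
  5a + 5b + s3 = 25
  4a + 4b + s4 = 22
  5a + b + s5 = 23
  a, b, s1, s2, s3, s4, s5 ≥ 0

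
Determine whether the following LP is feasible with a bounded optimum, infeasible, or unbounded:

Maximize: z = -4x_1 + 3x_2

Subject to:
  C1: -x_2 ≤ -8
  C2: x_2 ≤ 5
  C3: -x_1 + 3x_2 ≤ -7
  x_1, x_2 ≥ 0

Infeasible (no feasible solution exists)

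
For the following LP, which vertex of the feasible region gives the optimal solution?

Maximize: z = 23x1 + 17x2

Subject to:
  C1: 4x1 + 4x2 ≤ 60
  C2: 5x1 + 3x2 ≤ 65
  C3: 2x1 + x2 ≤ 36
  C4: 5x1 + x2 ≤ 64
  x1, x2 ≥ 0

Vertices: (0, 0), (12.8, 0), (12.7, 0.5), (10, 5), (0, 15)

Evaluate the objective at each vertex of the feasible region:
  z(0, 0) = 0
  z(12.8, 0) = 294.4
  z(12.7, 0.5) = 300.6
  z(10, 5) = 315  ←
  z(0, 15) = 255
The maximum is at x1 = 10, x2 = 5.

(10, 5)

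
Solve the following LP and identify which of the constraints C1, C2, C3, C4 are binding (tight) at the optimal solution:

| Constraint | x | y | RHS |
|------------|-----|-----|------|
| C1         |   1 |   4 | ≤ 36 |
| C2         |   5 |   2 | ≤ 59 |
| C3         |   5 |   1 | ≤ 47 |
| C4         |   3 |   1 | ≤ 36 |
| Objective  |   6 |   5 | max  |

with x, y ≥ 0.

At x = 8, y = 7, compute slack b - a·x for each constraint:
  C1: 36 − 36 = 0  (binding)
  C2: 59 − 54 = 5  (slack)
  C3: 47 − 47 = 0  (binding)
  C4: 36 − 31 = 5  (slack)

Optimal: x = 8, y = 7
Binding: C1, C3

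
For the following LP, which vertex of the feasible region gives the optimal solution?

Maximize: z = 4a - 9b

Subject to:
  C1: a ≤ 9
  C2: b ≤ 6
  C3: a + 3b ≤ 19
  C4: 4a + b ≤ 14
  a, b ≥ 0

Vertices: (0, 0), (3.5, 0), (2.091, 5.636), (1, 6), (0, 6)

Evaluate the objective at each vertex of the feasible region:
  z(0, 0) = 0
  z(3.5, 0) = 14  ←
  z(2.091, 5.636) = -42.36
  z(1, 6) = -50
  z(0, 6) = -54
The maximum is at a = 3.5, b = 0.

(3.5, 0)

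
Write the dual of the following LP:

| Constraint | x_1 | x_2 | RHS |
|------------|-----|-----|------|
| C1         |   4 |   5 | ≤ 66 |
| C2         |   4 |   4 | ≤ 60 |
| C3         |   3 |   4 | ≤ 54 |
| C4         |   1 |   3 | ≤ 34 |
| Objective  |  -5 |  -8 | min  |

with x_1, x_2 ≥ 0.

Primal min cᵀx s.t. Ax ≤ b, x ≥ 0  →  Dual max −bᵀy s.t. Aᵀy ≥ −c, y ≥ 0.

Maximize: z = -66y1 - 60y2 - 54y3 - 34y4

Subject to:
  4y1 + 4y2 + 3y3 + y4 ≥ 5
  5y1 + 4y2 + 4y3 + 3y4 ≥ 8
  y1, y2, y3, y4 ≥ 0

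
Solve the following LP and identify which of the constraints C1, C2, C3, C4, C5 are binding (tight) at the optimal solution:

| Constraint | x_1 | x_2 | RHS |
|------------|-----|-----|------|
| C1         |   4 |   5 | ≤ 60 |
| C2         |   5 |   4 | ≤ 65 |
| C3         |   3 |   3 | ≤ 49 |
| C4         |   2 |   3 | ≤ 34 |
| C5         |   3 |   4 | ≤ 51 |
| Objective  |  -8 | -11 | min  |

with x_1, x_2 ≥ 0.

At x_1 = 5, x_2 = 8, compute slack b - a·x for each constraint:
  C1: 60 − 60 = 0  (binding)
  C2: 65 − 57 = 8  (slack)
  C3: 49 − 39 = 10  (slack)
  C4: 34 − 34 = 0  (binding)
  C5: 51 − 47 = 4  (slack)

Optimal: x_1 = 5, x_2 = 8
Binding: C1, C4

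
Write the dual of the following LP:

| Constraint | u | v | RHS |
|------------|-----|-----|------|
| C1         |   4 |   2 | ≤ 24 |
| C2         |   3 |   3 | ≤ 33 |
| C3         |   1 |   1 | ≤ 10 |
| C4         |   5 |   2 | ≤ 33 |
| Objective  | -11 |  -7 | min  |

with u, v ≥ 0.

Primal min cᵀx s.t. Ax ≤ b, x ≥ 0  →  Dual max −bᵀy s.t. Aᵀy ≥ −c, y ≥ 0.

Maximize: z = -24y1 - 33y2 - 10y3 - 33y4

Subject to:
  4y1 + 3y2 + y3 + 5y4 ≥ 11
  2y1 + 3y2 + y3 + 2y4 ≥ 7
  y1, y2, y3, y4 ≥ 0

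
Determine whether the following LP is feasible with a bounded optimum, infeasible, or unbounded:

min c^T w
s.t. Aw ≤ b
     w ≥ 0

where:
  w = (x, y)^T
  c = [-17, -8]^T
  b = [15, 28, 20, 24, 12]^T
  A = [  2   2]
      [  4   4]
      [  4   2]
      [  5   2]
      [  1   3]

Feasible with a bounded optimal solution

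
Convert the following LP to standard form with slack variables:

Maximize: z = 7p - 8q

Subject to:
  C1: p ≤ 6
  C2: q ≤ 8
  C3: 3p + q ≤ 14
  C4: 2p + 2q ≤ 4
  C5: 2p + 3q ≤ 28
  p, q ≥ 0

max z = 7p - 8q

s.t.
  p + s1 = 6
  q + s2 = 8
  3p + q + s3 = 14
  2p + 2q + s4 = 4
  2p + 3q + s5 = 28
  p, q, s1, s2, s3, s4, s5 ≥ 0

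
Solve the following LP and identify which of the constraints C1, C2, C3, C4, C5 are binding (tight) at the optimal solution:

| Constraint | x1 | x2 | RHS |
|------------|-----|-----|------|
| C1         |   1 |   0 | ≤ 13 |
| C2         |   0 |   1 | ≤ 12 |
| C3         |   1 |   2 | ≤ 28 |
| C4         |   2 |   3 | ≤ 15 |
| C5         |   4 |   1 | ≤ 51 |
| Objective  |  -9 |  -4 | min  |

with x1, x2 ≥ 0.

At x1 = 7.5, x2 = 0, compute slack b - a·x for each constraint:
  C1: 13 − 7.5 = 5.5  (slack)
  C2: 12 − 0 = 12  (slack)
  C3: 28 − 7.5 = 20.5  (slack)
  C4: 15 − 15 = 0  (binding)
  C5: 51 − 30 = 21  (slack)

Optimal: x1 = 7.5, x2 = 0
Binding: C4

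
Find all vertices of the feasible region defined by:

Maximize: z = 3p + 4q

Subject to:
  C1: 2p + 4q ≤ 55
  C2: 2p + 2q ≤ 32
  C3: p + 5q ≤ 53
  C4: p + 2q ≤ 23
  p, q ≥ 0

(0, 0), (16, 0), (9, 7), (3, 10), (0, 10.6)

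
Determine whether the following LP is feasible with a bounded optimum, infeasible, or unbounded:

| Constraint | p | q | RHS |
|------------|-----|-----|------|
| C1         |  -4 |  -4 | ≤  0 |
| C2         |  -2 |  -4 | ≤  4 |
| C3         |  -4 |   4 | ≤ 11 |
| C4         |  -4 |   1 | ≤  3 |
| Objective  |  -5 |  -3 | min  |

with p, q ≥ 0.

Unbounded (objective can decrease without bound)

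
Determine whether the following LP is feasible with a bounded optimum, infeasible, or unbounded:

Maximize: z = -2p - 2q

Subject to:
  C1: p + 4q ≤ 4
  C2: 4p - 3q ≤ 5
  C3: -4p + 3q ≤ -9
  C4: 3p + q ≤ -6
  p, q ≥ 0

Infeasible (no feasible solution exists)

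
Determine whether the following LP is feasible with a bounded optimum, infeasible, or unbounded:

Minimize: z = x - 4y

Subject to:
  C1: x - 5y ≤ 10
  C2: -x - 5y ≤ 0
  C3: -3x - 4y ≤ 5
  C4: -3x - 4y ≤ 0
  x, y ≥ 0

Unbounded (objective can decrease without bound)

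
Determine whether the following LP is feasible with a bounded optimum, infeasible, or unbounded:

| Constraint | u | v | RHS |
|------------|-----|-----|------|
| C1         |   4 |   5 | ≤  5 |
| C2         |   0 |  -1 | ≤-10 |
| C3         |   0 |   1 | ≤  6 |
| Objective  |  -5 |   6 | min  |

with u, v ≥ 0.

Infeasible (no feasible solution exists)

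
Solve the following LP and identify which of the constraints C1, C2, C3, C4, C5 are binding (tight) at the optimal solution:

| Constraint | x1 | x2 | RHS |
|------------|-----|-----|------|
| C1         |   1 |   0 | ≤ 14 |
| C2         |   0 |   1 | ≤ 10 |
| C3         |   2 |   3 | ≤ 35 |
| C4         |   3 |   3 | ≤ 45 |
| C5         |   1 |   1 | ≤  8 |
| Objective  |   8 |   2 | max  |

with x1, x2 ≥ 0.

At x1 = 8, x2 = 0, compute slack b - a·x for each constraint:
  C1: 14 − 8 = 6  (slack)
  C2: 10 − 0 = 10  (slack)
  C3: 35 − 16 = 19  (slack)
  C4: 45 − 24 = 21  (slack)
  C5: 8 − 8 = 0  (binding)

Optimal: x1 = 8, x2 = 0
Binding: C5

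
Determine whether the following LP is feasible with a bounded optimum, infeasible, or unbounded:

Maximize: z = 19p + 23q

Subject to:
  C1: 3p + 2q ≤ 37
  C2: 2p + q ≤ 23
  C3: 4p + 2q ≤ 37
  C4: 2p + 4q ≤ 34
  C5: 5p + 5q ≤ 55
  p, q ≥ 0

Feasible with a bounded optimal solution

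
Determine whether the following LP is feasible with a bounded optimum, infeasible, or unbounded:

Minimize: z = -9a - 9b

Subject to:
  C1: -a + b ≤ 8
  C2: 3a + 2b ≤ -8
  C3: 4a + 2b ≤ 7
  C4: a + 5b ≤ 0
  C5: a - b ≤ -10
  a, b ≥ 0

Infeasible (no feasible solution exists)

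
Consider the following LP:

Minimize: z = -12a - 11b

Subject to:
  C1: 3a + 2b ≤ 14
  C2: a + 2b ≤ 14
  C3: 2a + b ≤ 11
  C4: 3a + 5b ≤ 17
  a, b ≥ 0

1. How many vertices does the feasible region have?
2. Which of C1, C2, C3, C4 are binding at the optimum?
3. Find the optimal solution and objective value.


1. 4
2. C1, C4
3. a = 4, b = 1, z = -59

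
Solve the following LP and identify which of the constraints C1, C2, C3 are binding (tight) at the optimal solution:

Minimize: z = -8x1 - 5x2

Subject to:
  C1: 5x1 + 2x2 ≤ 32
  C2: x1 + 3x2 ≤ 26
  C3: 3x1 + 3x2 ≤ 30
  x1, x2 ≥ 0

At x1 = 4, x2 = 6, compute slack b - a·x for each constraint:
  C1: 32 − 32 = 0  (binding)
  C2: 26 − 22 = 4  (slack)
  C3: 30 − 30 = 0  (binding)

Optimal: x1 = 4, x2 = 6
Binding: C1, C3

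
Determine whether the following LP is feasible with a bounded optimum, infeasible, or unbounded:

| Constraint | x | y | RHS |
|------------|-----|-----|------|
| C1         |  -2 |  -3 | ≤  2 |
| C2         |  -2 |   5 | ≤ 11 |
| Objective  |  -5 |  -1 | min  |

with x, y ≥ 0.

Unbounded (objective can decrease without bound)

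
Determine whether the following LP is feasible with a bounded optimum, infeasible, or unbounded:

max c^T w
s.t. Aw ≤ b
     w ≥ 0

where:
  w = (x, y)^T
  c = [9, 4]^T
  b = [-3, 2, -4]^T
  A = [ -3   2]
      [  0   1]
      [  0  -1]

Infeasible (no feasible solution exists)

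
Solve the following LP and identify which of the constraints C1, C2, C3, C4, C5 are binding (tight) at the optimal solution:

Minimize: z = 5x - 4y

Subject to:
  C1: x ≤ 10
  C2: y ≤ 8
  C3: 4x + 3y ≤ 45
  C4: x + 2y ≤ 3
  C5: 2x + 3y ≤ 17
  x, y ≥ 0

At x = 0, y = 1.5, compute slack b - a·x for each constraint:
  C1: 10 − 0 = 10  (slack)
  C2: 8 − 1.5 = 6.5  (slack)
  C3: 45 − 4.5 = 40.5  (slack)
  C4: 3 − 3 = 0  (binding)
  C5: 17 − 4.5 = 12.5  (slack)

Optimal: x = 0, y = 1.5
Binding: C4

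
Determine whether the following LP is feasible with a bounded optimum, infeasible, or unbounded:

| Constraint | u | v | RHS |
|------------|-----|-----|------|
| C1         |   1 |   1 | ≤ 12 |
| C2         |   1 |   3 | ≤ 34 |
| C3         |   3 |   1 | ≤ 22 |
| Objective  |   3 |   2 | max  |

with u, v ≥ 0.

Feasible with a bounded optimal solution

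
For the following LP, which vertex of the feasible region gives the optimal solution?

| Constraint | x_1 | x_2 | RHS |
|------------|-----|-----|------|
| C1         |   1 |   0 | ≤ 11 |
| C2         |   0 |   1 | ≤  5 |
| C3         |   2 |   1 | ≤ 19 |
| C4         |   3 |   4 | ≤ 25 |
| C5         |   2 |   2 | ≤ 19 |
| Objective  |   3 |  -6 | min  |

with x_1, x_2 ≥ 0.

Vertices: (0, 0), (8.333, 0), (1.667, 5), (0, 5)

Evaluate the objective at each vertex of the feasible region:
  z(0, 0) = 0
  z(8.333, 0) = 25
  z(1.667, 5) = -25
  z(0, 5) = -30  ←
The minimum is at x_1 = 0, x_2 = 5.

(0, 5)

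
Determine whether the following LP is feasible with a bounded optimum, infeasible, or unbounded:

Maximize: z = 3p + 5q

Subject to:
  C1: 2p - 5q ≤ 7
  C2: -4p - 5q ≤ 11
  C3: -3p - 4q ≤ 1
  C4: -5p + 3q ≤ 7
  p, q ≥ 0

Unbounded (objective can increase without bound)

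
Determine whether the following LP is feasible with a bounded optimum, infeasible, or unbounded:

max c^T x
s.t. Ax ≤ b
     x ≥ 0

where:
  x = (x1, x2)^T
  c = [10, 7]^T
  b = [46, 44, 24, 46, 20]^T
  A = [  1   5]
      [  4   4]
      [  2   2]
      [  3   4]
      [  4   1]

Feasible with a bounded optimal solution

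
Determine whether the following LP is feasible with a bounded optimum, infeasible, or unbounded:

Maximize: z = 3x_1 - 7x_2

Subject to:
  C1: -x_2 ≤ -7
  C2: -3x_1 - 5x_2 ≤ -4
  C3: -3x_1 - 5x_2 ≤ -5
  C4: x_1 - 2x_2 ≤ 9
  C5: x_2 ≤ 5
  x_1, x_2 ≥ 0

Infeasible (no feasible solution exists)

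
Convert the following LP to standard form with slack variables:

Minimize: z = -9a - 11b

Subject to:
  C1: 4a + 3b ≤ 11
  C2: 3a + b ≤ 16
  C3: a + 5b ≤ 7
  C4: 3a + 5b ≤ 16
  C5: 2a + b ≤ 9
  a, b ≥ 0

min z = -9a - 11b

s.t.
  4a + 3b + s1 = 11
  3a + b + s2 = 16
  a + 5b + s3 = 7
  3a + 5b + s4 = 16
  2a + b + s5 = 9
  a, b, s1, s2, s3, s4, s5 ≥ 0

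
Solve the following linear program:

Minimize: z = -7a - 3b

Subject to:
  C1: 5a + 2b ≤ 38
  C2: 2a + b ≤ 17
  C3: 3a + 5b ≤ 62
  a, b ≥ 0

Evaluate the objective at each vertex of the feasible region:
  z(0, 0) = 0
  z(7.6, 0) = -53.2
  z(4, 9) = -55  ←
  z(3.286, 10.43) = -54.29
  z(0, 12.4) = -37.2
The minimum is at a = 4, b = 9.

a = 4, b = 9, z = -55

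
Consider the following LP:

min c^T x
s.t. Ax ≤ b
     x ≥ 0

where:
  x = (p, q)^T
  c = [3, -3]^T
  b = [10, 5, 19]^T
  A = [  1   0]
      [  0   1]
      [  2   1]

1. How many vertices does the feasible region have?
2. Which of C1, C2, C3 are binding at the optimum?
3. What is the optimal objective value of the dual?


1. 4
2. C2
3. -15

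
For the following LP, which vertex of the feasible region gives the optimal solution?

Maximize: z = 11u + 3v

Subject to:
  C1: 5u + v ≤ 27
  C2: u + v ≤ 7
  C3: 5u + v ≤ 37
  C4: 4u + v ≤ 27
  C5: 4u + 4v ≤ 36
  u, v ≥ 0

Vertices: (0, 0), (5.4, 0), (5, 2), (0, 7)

Evaluate the objective at each vertex of the feasible region:
  z(0, 0) = 0
  z(5.4, 0) = 59.4
  z(5, 2) = 61  ←
  z(0, 7) = 21
The maximum is at u = 5, v = 2.

(5, 2)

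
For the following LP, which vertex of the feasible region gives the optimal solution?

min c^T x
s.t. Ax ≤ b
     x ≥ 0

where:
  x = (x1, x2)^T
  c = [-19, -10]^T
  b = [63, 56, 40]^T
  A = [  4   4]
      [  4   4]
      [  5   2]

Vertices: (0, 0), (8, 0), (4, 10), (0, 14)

Evaluate the objective at each vertex of the feasible region:
  z(0, 0) = 0
  z(8, 0) = -152
  z(4, 10) = -176  ←
  z(0, 14) = -140
The minimum is at x1 = 4, x2 = 10.

(4, 10)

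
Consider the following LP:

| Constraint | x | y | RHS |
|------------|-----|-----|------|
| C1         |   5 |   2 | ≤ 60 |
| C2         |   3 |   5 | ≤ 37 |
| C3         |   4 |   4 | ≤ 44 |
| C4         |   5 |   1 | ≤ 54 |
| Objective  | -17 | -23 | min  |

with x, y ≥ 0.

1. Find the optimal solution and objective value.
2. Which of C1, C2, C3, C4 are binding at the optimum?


1. x = 9, y = 2, z = -199
2. C2, C3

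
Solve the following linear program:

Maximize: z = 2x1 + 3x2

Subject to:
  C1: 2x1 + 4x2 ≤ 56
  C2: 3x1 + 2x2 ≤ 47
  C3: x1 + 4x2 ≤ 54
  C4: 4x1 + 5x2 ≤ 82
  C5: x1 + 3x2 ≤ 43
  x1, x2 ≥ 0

Evaluate the objective at each vertex of the feasible region:
  z(0, 0) = 0
  z(15.67, 0) = 31.33
  z(10.14, 8.286) = 45.14
  z(8, 10) = 46  ←
  z(2, 13) = 43
  z(0, 13.5) = 40.5
The maximum is at x1 = 8, x2 = 10.

x1 = 8, x2 = 10, z = 46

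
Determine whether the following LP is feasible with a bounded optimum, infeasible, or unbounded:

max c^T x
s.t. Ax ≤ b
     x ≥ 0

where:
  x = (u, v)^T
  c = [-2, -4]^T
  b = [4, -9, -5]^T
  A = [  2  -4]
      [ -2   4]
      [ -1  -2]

Infeasible (no feasible solution exists)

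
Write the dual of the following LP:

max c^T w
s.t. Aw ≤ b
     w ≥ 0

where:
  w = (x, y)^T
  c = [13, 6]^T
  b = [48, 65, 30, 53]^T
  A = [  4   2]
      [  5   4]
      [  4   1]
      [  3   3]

Primal max cᵀx s.t. Ax ≤ b, x ≥ 0  →  Dual min bᵀy s.t. Aᵀy ≥ c, y ≥ 0.

Minimize: z = 48y1 + 65y2 + 30y3 + 53y4

Subject to:
  4y1 + 5y2 + 4y3 + 3y4 ≥ 13
  2y1 + 4y2 + y3 + 3y4 ≥ 6
  y1, y2, y3, y4 ≥ 0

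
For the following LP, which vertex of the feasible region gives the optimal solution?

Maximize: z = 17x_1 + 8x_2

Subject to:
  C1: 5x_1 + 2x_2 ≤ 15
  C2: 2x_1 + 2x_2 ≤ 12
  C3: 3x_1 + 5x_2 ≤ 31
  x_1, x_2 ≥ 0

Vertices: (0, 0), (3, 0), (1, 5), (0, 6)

Evaluate the objective at each vertex of the feasible region:
  z(0, 0) = 0
  z(3, 0) = 51
  z(1, 5) = 57  ←
  z(0, 6) = 48
The maximum is at x_1 = 1, x_2 = 5.

(1, 5)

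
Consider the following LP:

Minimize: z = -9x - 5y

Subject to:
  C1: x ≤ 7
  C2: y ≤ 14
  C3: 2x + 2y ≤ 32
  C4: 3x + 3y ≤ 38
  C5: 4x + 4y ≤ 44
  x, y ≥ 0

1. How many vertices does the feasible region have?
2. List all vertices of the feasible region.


1. 4
2. (0, 0), (7, 0), (7, 4), (0, 11)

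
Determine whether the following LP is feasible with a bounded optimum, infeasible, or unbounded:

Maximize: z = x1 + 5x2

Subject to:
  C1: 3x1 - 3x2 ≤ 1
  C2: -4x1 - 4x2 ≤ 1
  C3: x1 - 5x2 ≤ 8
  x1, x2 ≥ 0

Unbounded (objective can increase without bound)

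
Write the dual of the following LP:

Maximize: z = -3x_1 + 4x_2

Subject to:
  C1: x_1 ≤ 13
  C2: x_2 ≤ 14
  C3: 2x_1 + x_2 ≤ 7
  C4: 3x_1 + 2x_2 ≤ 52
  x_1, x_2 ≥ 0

Primal max cᵀx s.t. Ax ≤ b, x ≥ 0  →  Dual min bᵀy s.t. Aᵀy ≥ c, y ≥ 0.

Minimize: z = 13y1 + 14y2 + 7y3 + 52y4

Subject to:
  y1 + 2y3 + 3y4 ≥ -3
  y2 + y3 + 2y4 ≥ 4
  y1, y2, y3, y4 ≥ 0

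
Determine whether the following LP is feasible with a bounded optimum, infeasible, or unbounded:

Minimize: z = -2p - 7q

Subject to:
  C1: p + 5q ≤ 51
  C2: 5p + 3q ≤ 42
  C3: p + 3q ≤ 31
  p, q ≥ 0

Feasible with a bounded optimal solution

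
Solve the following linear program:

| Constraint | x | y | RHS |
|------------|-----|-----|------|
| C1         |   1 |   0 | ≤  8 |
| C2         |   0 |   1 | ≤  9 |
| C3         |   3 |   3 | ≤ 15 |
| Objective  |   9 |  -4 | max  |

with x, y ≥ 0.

Evaluate the objective at each vertex of the feasible region:
  z(0, 0) = 0
  z(5, 0) = 45  ←
  z(0, 5) = -20
The maximum is at x = 5, y = 0.

x = 5, y = 0, z = 45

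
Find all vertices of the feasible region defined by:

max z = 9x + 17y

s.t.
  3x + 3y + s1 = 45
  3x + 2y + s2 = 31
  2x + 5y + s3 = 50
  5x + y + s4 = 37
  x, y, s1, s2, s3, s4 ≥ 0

(0, 0), (7.4, 0), (6.143, 6.286), (5, 8), (0, 10)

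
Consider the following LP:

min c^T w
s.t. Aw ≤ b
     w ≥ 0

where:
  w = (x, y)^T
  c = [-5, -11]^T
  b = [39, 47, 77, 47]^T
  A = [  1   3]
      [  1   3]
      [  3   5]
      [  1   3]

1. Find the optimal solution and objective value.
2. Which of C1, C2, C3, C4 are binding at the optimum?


1. x = 9, y = 10, z = -155
2. C1, C3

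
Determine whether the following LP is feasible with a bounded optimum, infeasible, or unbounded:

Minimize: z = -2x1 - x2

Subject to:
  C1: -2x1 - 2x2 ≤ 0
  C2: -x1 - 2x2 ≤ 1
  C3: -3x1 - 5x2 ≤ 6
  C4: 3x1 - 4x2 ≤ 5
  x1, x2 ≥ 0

Unbounded (objective can decrease without bound)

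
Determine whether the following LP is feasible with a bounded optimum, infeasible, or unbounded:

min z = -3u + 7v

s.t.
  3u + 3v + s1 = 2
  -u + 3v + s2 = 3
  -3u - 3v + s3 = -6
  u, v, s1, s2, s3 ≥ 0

Infeasible (no feasible solution exists)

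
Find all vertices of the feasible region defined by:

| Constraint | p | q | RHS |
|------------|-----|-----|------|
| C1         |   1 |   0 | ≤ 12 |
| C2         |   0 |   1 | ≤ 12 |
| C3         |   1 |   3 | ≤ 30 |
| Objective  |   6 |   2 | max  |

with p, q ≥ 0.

(0, 0), (12, 0), (12, 6), (0, 10)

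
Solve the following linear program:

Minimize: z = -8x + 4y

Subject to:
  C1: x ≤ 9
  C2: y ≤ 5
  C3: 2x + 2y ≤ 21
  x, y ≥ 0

Evaluate the objective at each vertex of the feasible region:
  z(0, 0) = 0
  z(9, 0) = -72  ←
  z(9, 1.5) = -66
  z(5.5, 5) = -24
  z(0, 5) = 20
The minimum is at x = 9, y = 0.

x = 9, y = 0, z = -72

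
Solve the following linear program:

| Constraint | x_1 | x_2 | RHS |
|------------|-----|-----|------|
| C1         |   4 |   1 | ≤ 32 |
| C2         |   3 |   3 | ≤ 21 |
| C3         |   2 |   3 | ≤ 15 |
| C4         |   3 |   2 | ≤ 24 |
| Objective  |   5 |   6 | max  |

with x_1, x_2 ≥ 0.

Evaluate the objective at each vertex of the feasible region:
  z(0, 0) = 0
  z(7, 0) = 35
  z(6, 1) = 36  ←
  z(0, 5) = 30
The maximum is at x_1 = 6, x_2 = 1.

x_1 = 6, x_2 = 1, z = 36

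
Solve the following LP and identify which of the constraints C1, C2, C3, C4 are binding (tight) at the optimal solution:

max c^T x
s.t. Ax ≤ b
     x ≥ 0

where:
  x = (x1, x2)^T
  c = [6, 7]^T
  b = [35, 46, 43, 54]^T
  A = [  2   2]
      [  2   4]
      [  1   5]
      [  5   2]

At x1 = 8, x2 = 7, compute slack b - a·x for each constraint:
  C1: 35 − 30 = 5  (slack)
  C2: 46 − 44 = 2  (slack)
  C3: 43 − 43 = 0  (binding)
  C4: 54 − 54 = 0  (binding)

Optimal: x1 = 8, x2 = 7
Binding: C3, C4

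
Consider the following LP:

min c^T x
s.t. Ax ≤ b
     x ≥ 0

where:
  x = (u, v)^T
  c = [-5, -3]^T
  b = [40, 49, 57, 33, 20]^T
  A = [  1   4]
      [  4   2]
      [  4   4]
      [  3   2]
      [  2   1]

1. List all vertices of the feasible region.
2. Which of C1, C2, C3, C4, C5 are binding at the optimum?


1. (0, 0), (10, 0), (7, 6), (5.2, 8.7), (0, 10)
2. C4, C5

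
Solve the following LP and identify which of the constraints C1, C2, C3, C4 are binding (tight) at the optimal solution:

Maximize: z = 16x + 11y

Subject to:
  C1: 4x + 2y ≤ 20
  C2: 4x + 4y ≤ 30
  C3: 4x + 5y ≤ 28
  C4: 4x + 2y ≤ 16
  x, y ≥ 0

At x = 2, y = 4, compute slack b - a·x for each constraint:
  C1: 20 − 16 = 4  (slack)
  C2: 30 − 24 = 6  (slack)
  C3: 28 − 28 = 0  (binding)
  C4: 16 − 16 = 0  (binding)

Optimal: x = 2, y = 4
Binding: C3, C4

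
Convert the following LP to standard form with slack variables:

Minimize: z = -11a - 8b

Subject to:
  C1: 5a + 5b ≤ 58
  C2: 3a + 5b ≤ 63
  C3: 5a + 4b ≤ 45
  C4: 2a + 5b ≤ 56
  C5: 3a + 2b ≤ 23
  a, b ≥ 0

min z = -11a - 8b

s.t.
  5a + 5b + s1 = 58
  3a + 5b + s2 = 63
  5a + 4b + s3 = 45
  2a + 5b + s4 = 56
  3a + 2b + s5 = 23
  a, b, s1, s2, s3, s4, s5 ≥ 0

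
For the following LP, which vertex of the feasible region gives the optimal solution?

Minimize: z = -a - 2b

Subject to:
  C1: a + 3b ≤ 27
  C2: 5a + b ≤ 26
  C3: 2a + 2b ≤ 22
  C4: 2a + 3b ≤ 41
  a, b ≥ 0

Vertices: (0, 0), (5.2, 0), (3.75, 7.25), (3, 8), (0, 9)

Evaluate the objective at each vertex of the feasible region:
  z(0, 0) = 0
  z(5.2, 0) = -5.2
  z(3.75, 7.25) = -18.25
  z(3, 8) = -19  ←
  z(0, 9) = -18
The minimum is at a = 3, b = 8.

(3, 8)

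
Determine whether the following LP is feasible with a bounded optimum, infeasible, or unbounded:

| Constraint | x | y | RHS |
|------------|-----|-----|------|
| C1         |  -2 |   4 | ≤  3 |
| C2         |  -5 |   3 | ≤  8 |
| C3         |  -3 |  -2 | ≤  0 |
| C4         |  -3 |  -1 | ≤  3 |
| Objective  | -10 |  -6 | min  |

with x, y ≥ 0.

Unbounded (objective can decrease without bound)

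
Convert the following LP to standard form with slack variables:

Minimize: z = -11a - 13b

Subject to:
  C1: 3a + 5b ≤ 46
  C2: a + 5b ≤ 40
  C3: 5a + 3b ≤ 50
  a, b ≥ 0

min z = -11a - 13b

s.t.
  3a + 5b + s1 = 46
  a + 5b + s2 = 40
  5a + 3b + s3 = 50
  a, b, s1, s2, s3 ≥ 0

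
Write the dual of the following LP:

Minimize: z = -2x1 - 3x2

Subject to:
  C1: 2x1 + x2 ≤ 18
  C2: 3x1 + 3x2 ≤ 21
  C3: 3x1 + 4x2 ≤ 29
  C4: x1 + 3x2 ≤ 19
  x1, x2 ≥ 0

Primal min cᵀx s.t. Ax ≤ b, x ≥ 0  →  Dual max −bᵀy s.t. Aᵀy ≥ −c, y ≥ 0.

Maximize: z = -18y1 - 21y2 - 29y3 - 19y4

Subject to:
  2y1 + 3y2 + 3y3 + y4 ≥ 2
  y1 + 3y2 + 4y3 + 3y4 ≥ 3
  y1, y2, y3, y4 ≥ 0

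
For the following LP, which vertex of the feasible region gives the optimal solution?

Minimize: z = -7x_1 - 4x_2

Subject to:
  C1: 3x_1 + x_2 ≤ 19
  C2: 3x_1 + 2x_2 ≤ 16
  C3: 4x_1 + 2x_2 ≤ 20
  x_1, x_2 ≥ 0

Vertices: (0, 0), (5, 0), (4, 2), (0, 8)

Evaluate the objective at each vertex of the feasible region:
  z(0, 0) = 0
  z(5, 0) = -35
  z(4, 2) = -36  ←
  z(0, 8) = -32
The minimum is at x_1 = 4, x_2 = 2.

(4, 2)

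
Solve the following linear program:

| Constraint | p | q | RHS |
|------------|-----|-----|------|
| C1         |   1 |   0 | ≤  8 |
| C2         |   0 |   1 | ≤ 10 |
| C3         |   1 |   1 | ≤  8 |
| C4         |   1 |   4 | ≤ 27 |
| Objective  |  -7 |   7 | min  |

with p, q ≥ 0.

Evaluate the objective at each vertex of the feasible region:
  z(0, 0) = 0
  z(8, 0) = -56  ←
  z(1.667, 6.333) = 32.67
  z(0, 6.75) = 47.25
The minimum is at p = 8, q = 0.

p = 8, q = 0, z = -56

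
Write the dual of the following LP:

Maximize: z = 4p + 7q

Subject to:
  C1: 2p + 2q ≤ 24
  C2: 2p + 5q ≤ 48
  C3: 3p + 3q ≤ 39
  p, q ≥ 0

Primal max cᵀx s.t. Ax ≤ b, x ≥ 0  →  Dual min bᵀy s.t. Aᵀy ≥ c, y ≥ 0.

Minimize: z = 24y1 + 48y2 + 39y3

Subject to:
  2y1 + 2y2 + 3y3 ≥ 4
  2y1 + 5y2 + 3y3 ≥ 7
  y1, y2, y3 ≥ 0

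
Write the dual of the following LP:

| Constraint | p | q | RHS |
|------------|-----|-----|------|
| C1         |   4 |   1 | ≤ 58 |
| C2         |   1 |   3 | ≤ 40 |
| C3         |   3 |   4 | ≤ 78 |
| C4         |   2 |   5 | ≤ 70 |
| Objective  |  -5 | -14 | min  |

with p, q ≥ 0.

Primal min cᵀx s.t. Ax ≤ b, x ≥ 0  →  Dual max −bᵀy s.t. Aᵀy ≥ −c, y ≥ 0.

Maximize: z = -58y1 - 40y2 - 78y3 - 70y4

Subject to:
  4y1 + y2 + 3y3 + 2y4 ≥ 5
  y1 + 3y2 + 4y3 + 5y4 ≥ 14
  y1, y2, y3, y4 ≥ 0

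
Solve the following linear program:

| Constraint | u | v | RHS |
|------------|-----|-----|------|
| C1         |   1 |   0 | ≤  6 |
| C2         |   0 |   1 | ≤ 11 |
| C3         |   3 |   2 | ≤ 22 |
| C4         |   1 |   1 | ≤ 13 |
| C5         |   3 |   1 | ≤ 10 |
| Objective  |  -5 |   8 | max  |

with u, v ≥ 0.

Evaluate the objective at each vertex of the feasible region:
  z(0, 0) = 0
  z(3.333, 0) = -16.67
  z(0, 10) = 80  ←
The maximum is at u = 0, v = 10.

u = 0, v = 10, z = 80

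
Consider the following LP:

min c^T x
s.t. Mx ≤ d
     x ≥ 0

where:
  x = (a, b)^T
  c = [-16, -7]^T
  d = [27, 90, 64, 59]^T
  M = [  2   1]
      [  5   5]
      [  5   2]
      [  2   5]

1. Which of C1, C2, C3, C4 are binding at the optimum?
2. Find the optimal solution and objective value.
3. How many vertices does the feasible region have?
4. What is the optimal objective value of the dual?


1. C1, C3
2. a = 10, b = 7, z = -209
3. 5
4. -209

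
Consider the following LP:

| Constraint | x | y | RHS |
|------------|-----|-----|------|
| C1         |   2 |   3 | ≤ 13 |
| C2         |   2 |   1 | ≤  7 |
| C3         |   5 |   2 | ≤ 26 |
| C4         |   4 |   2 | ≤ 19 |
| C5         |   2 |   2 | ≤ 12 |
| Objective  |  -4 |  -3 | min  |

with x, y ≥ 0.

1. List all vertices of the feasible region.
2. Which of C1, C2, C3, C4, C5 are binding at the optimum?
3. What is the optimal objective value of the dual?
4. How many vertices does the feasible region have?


1. (0, 0), (3.5, 0), (2, 3), (0, 4.333)
2. C1, C2
3. -17
4. 4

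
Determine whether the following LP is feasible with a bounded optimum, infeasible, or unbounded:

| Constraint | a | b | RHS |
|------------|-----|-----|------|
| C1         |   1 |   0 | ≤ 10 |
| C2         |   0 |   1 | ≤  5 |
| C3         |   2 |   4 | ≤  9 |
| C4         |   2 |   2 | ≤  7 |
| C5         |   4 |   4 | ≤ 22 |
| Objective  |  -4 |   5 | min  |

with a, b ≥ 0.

Feasible with a bounded optimal solution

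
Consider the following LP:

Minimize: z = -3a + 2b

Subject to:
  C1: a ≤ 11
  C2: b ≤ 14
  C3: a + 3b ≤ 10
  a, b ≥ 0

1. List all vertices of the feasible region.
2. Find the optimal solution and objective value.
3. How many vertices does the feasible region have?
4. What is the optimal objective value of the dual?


1. (0, 0), (10, 0), (0, 3.333)
2. a = 10, b = 0, z = -30
3. 3
4. -30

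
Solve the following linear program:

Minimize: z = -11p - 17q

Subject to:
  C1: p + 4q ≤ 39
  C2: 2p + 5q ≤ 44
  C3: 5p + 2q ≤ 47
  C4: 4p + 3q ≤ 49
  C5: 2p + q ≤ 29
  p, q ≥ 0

Evaluate the objective at each vertex of the feasible region:
  z(0, 0) = 0
  z(9.4, 0) = -103.4
  z(7, 6) = -179  ←
  z(0, 8.8) = -149.6
The minimum is at p = 7, q = 6.

p = 7, q = 6, z = -179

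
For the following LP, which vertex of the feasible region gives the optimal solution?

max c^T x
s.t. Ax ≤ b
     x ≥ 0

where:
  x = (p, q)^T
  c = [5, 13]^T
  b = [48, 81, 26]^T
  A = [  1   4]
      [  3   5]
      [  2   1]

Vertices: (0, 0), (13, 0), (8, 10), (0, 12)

Evaluate the objective at each vertex of the feasible region:
  z(0, 0) = 0
  z(13, 0) = 65
  z(8, 10) = 170  ←
  z(0, 12) = 156
The maximum is at p = 8, q = 10.

(8, 10)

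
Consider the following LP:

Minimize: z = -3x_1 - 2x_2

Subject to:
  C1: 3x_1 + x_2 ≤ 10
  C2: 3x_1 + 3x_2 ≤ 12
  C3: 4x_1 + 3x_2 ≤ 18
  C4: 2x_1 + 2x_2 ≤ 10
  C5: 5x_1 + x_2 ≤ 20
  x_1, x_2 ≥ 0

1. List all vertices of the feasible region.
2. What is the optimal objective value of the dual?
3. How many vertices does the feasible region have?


1. (0, 0), (3.333, 0), (3, 1), (0, 4)
2. -11
3. 4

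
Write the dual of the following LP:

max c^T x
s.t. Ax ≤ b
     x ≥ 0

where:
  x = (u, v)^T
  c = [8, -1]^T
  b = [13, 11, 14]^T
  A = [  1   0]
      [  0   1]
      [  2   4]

Primal max cᵀx s.t. Ax ≤ b, x ≥ 0  →  Dual min bᵀy s.t. Aᵀy ≥ c, y ≥ 0.

Minimize: z = 13y1 + 11y2 + 14y3

Subject to:
  y1 + 2y3 ≥ 8
  y2 + 4y3 ≥ -1
  y1, y2, y3 ≥ 0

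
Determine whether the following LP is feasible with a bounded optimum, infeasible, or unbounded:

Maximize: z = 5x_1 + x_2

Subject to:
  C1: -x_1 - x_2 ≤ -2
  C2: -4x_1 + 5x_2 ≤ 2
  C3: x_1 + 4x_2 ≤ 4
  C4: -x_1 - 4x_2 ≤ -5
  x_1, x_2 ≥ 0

Infeasible (no feasible solution exists)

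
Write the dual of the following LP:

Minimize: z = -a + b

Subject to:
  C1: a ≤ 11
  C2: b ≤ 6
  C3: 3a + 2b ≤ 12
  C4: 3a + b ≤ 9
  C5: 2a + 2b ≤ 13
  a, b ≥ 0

Primal min cᵀx s.t. Ax ≤ b, x ≥ 0  →  Dual max −bᵀy s.t. Aᵀy ≥ −c, y ≥ 0.

Maximize: z = -11y1 - 6y2 - 12y3 - 9y4 - 13y5

Subject to:
  y1 + 3y3 + 3y4 + 2y5 ≥ 1
  y2 + 2y3 + y4 + 2y5 ≥ -1
  y1, y2, y3, y4, y5 ≥ 0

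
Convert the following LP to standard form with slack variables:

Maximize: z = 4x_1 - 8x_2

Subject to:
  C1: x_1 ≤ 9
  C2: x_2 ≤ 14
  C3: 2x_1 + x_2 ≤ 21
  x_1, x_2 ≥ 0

max z = 4x_1 - 8x_2

s.t.
  x_1 + s1 = 9
  x_2 + s2 = 14
  2x_1 + x_2 + s3 = 21
  x_1, x_2, s1, s2, s3 ≥ 0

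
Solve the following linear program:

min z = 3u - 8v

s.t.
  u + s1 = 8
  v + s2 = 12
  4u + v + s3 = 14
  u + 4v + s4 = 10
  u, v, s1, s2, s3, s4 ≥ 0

Evaluate the objective at each vertex of the feasible region:
  z(0, 0) = 0
  z(3.5, 0) = 10.5
  z(3.067, 1.733) = -4.667
  z(0, 2.5) = -20  ←
The minimum is at u = 0, v = 2.5.

u = 0, v = 2.5, z = -20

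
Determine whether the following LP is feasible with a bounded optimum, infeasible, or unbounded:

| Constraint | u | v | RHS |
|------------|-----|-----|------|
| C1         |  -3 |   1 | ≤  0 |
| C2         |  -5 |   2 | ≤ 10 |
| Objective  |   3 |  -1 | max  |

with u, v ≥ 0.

Unbounded (objective can increase without bound)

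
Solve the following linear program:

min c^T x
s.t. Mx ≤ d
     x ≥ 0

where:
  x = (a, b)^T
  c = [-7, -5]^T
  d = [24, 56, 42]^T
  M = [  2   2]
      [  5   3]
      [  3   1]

Evaluate the objective at each vertex of the feasible region:
  z(0, 0) = 0
  z(11.2, 0) = -78.4
  z(10, 2) = -80  ←
  z(0, 12) = -60
The minimum is at a = 10, b = 2.

a = 10, b = 2, z = -80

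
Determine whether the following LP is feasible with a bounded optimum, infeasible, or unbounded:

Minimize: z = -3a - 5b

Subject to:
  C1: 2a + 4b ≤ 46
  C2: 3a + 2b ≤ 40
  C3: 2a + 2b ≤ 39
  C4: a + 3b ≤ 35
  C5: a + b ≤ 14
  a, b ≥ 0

Feasible with a bounded optimal solution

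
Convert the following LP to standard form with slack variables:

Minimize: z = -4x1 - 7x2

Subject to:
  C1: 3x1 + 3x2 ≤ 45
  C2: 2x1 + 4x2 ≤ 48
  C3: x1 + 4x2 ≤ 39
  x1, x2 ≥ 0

min z = -4x1 - 7x2

s.t.
  3x1 + 3x2 + s1 = 45
  2x1 + 4x2 + s2 = 48
  x1 + 4x2 + s3 = 39
  x1, x2, s1, s2, s3 ≥ 0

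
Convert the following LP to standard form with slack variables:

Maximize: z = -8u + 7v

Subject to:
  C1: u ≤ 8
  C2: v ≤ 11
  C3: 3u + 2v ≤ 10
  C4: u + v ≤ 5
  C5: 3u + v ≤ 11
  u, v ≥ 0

max z = -8u + 7v

s.t.
  u + s1 = 8
  v + s2 = 11
  3u + 2v + s3 = 10
  u + v + s4 = 5
  3u + v + s5 = 11
  u, v, s1, s2, s3, s4, s5 ≥ 0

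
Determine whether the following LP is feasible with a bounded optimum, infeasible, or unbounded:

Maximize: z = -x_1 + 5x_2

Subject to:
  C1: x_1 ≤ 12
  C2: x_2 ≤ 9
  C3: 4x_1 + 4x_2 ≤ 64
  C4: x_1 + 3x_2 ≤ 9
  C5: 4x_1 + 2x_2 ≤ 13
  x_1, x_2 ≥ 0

Feasible with a bounded optimal solution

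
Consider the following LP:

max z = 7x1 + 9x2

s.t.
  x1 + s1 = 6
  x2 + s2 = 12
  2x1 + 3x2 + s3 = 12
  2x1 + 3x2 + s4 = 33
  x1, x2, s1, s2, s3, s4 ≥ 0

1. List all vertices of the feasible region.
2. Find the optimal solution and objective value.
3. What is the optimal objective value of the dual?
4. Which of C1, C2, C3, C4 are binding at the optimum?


1. (0, 0), (6, 0), (0, 4)
2. x1 = 6, x2 = 0, z = 42
3. 42
4. C1, C3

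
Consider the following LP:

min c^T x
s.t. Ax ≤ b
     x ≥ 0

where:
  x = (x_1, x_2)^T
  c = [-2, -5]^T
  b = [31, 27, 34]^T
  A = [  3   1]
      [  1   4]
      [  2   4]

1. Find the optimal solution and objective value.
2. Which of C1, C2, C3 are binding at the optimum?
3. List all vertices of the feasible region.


1. x_1 = 7, x_2 = 5, z = -39
2. C2, C3
3. (0, 0), (10.33, 0), (9, 4), (7, 5), (0, 6.75)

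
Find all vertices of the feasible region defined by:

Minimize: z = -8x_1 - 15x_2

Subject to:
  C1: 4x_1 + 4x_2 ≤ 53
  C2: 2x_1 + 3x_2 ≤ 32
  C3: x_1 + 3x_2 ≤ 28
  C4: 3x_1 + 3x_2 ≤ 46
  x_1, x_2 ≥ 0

(0, 0), (13.25, 0), (7.75, 5.5), (4, 8), (0, 9.333)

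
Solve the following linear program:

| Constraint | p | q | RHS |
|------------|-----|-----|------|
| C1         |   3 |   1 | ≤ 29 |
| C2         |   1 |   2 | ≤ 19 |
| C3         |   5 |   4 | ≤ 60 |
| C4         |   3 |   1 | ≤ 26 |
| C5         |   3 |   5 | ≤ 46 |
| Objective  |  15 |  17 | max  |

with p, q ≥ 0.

Evaluate the objective at each vertex of the feasible region:
  z(0, 0) = 0
  z(8.667, 0) = 130
  z(7, 5) = 190  ←
  z(0, 9.2) = 156.4
The maximum is at p = 7, q = 5.

p = 7, q = 5, z = 190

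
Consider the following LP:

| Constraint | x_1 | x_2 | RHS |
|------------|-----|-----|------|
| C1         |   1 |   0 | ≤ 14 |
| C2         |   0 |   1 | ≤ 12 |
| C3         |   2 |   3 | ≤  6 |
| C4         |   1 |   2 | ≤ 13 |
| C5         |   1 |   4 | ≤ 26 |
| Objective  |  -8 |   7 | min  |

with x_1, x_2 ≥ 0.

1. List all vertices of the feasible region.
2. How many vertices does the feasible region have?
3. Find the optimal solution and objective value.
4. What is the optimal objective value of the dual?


1. (0, 0), (3, 0), (0, 2)
2. 3
3. x_1 = 3, x_2 = 0, z = -24
4. -24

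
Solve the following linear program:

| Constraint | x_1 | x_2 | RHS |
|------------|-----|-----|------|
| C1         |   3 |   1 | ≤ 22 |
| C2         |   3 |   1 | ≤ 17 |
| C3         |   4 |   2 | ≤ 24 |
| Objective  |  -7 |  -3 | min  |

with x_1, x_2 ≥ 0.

Evaluate the objective at each vertex of the feasible region:
  z(0, 0) = 0
  z(5.667, 0) = -39.67
  z(5, 2) = -41  ←
  z(0, 12) = -36
The minimum is at x_1 = 5, x_2 = 2.

x_1 = 5, x_2 = 2, z = -41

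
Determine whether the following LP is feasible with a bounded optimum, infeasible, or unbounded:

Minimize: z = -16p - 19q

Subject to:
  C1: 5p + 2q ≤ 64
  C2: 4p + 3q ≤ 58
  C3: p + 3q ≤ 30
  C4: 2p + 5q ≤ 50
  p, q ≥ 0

Feasible with a bounded optimal solution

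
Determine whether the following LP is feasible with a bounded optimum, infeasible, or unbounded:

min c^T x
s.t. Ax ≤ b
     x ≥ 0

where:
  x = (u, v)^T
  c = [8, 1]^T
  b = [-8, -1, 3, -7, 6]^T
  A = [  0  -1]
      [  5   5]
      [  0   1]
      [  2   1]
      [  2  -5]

Infeasible (no feasible solution exists)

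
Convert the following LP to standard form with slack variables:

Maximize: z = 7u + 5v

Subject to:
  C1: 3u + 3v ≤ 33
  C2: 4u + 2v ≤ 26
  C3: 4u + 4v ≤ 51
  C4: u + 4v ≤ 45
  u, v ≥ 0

max z = 7u + 5v

s.t.
  3u + 3v + s1 = 33
  4u + 2v + s2 = 26
  4u + 4v + s3 = 51
  u + 4v + s4 = 45
  u, v, s1, s2, s3, s4 ≥ 0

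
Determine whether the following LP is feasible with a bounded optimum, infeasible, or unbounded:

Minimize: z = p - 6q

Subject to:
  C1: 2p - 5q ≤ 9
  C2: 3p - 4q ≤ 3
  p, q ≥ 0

Unbounded (objective can decrease without bound)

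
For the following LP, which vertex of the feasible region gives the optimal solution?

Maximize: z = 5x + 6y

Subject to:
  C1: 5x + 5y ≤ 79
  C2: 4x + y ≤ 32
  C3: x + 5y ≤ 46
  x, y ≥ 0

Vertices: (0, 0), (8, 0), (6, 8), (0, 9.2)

Evaluate the objective at each vertex of the feasible region:
  z(0, 0) = 0
  z(8, 0) = 40
  z(6, 8) = 78  ←
  z(0, 9.2) = 55.2
The maximum is at x = 6, y = 8.

(6, 8)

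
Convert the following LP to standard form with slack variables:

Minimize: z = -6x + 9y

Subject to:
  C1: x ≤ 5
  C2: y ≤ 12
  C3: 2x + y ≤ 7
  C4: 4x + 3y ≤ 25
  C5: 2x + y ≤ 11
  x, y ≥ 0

min z = -6x + 9y

s.t.
  x + s1 = 5
  y + s2 = 12
  2x + y + s3 = 7
  4x + 3y + s4 = 25
  2x + y + s5 = 11
  x, y, s1, s2, s3, s4, s5 ≥ 0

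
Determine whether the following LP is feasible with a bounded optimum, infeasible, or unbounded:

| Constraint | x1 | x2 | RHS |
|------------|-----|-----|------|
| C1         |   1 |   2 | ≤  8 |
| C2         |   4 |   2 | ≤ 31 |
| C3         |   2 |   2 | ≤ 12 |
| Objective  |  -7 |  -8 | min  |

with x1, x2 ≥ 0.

Feasible with a bounded optimal solution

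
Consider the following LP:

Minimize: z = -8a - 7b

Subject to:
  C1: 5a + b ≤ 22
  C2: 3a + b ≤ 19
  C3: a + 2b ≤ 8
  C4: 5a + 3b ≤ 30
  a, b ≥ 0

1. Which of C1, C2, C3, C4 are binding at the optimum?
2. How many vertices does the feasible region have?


1. C1, C3
2. 4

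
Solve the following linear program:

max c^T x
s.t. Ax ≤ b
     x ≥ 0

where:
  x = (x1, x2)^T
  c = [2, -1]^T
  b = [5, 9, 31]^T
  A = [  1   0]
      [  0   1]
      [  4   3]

Evaluate the objective at each vertex of the feasible region:
  z(0, 0) = 0
  z(5, 0) = 10  ←
  z(5, 3.667) = 6.333
  z(1, 9) = -7
  z(0, 9) = -9
The maximum is at x1 = 5, x2 = 0.

x1 = 5, x2 = 0, z = 10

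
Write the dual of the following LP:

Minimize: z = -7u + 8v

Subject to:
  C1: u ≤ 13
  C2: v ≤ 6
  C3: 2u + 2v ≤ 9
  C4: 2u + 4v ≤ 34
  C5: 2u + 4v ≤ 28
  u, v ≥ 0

Primal min cᵀx s.t. Ax ≤ b, x ≥ 0  →  Dual max −bᵀy s.t. Aᵀy ≥ −c, y ≥ 0.

Maximize: z = -13y1 - 6y2 - 9y3 - 34y4 - 28y5

Subject to:
  y1 + 2y3 + 2y4 + 2y5 ≥ 7
  y2 + 2y3 + 4y4 + 4y5 ≥ -8
  y1, y2, y3, y4, y5 ≥ 0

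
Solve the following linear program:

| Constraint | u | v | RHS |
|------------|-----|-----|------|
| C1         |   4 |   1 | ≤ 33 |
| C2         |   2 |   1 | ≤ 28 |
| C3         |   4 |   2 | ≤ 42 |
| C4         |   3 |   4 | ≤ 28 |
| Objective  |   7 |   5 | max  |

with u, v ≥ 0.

Evaluate the objective at each vertex of the feasible region:
  z(0, 0) = 0
  z(8.25, 0) = 57.75
  z(8, 1) = 61  ←
  z(0, 7) = 35
The maximum is at u = 8, v = 1.

u = 8, v = 1, z = 61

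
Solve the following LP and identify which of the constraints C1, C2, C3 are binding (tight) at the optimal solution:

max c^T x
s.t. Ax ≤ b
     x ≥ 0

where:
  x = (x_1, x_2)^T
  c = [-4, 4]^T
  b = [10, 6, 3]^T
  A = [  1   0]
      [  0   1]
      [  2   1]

At x_1 = 0, x_2 = 3, compute slack b - a·x for each constraint:
  C1: 10 − 0 = 10  (slack)
  C2: 6 − 3 = 3  (slack)
  C3: 3 − 3 = 0  (binding)

Optimal: x_1 = 0, x_2 = 3
Binding: C3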